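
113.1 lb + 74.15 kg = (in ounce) 4425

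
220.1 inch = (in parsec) 1.812e-16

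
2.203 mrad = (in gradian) 0.1402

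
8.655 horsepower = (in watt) 6454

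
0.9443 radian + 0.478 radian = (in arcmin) 4890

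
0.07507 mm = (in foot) 0.0002463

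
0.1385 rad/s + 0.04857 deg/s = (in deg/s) 7.984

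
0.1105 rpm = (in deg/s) 0.663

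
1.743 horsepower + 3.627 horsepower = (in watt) 4004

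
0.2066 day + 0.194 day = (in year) 0.001098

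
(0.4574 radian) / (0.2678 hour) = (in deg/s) 0.02718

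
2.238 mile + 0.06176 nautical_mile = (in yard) 4064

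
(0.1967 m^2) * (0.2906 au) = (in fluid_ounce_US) 2.891e+14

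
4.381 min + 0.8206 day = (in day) 0.8236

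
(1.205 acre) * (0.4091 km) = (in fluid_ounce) 6.746e+10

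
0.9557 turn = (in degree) 344.1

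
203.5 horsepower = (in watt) 1.517e+05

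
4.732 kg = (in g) 4732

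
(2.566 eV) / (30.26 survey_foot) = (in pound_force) 1.002e-20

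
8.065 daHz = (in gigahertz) 8.065e-08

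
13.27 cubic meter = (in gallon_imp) 2919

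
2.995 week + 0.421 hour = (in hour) 503.6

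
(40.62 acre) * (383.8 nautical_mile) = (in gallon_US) 3.087e+13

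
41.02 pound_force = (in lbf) 41.02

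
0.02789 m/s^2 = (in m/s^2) 0.02789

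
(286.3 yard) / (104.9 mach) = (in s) 0.007329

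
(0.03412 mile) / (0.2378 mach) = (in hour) 0.0001884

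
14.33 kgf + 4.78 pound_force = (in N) 161.8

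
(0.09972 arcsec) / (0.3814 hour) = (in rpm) 3.362e-09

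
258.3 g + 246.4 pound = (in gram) 1.12e+05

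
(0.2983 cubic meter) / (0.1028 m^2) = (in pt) 8225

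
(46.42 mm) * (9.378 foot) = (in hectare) 1.327e-05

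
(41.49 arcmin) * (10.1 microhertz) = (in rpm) 1.164e-06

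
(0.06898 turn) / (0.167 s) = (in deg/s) 148.7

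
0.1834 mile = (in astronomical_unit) 1.973e-09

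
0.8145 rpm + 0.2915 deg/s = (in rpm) 0.8631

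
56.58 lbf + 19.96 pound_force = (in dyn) 3.405e+07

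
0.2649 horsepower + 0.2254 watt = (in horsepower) 0.2652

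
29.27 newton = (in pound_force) 6.58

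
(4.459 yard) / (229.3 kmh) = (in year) 2.03e-09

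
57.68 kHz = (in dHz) 5.768e+05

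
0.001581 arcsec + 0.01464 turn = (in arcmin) 316.2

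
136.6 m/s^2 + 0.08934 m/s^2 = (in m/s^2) 136.7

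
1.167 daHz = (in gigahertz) 1.167e-08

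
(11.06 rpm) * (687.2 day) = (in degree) 3.94e+09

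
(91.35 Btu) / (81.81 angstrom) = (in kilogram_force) 1.201e+12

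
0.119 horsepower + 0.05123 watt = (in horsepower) 0.1191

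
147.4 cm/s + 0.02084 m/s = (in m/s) 1.495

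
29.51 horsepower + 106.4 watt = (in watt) 2.211e+04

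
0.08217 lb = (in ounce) 1.315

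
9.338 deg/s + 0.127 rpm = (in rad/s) 0.1763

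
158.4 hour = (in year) 0.01808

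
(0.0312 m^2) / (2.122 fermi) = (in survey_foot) 4.824e+13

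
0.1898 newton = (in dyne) 1.898e+04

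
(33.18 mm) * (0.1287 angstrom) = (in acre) 1.055e-16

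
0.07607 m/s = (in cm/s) 7.607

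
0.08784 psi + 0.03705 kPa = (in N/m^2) 642.7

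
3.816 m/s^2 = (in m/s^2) 3.816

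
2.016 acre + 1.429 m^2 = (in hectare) 0.816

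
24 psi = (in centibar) 165.5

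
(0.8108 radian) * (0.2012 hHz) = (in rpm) 155.8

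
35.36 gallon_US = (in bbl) 0.8419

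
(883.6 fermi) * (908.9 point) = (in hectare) 2.833e-17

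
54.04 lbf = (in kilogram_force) 24.51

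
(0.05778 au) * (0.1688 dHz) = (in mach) 4.285e+05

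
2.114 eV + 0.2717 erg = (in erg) 0.2717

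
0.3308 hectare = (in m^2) 3308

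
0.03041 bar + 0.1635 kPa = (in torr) 24.04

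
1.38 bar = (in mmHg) 1035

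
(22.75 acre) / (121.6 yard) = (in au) 5.535e-09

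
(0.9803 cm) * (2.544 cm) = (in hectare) 2.494e-08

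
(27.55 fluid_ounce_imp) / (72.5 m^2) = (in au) 7.217e-17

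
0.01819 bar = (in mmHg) 13.64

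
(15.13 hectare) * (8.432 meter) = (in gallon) 3.37e+08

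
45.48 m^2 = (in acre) 0.01124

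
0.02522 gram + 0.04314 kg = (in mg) 4.317e+04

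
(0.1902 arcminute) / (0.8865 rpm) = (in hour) 1.655e-07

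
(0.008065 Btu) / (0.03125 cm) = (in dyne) 2.723e+09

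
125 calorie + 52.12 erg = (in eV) 3.264e+21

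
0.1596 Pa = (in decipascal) 1.596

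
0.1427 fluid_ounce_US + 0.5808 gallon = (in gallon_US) 0.5819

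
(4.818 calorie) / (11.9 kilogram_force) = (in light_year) 1.826e-17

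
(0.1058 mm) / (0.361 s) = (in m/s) 0.0002931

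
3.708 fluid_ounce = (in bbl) 0.0006897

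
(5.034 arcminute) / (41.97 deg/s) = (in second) 0.001999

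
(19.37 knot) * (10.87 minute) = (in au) 4.344e-08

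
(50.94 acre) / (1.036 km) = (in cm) 1.99e+04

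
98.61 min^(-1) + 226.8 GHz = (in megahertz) 2.268e+05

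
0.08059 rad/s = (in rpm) 0.7696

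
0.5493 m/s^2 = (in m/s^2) 0.5493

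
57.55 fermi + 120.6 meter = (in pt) 3.419e+05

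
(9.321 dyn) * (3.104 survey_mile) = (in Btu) 0.0004413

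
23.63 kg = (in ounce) 833.5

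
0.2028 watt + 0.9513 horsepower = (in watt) 709.6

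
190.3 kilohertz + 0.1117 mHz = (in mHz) 1.903e+08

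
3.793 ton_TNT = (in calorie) 3.793e+09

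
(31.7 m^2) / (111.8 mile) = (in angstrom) 1.762e+06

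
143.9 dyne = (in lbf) 0.0003235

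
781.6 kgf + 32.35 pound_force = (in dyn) 7.809e+08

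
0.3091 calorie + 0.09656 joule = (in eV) 8.675e+18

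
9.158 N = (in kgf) 0.9339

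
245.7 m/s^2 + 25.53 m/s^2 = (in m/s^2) 271.2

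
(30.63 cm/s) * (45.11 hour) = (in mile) 30.91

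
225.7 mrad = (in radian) 0.2257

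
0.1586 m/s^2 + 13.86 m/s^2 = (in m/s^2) 14.02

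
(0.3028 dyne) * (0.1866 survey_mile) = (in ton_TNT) 2.173e-13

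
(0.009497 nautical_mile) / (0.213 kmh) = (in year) 9.426e-06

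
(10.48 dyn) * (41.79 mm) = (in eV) 2.734e+13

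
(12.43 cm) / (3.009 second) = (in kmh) 0.1487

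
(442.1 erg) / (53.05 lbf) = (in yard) 2.049e-07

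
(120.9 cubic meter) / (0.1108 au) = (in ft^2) 7.851e-08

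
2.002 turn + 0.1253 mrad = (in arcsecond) 2.595e+06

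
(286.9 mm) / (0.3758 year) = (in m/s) 2.421e-08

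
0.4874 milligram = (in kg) 4.874e-07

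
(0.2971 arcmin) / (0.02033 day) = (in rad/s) 4.92e-08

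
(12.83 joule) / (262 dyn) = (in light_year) 5.176e-13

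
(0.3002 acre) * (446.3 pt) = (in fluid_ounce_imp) 6.732e+06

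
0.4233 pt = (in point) 0.4233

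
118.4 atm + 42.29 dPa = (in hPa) 1.2e+05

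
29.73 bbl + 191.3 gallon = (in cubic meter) 5.451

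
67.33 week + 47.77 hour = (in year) 1.297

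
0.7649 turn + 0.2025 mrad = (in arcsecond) 9.914e+05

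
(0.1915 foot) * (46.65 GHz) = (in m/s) 2.723e+09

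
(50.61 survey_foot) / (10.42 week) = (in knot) 4.758e-06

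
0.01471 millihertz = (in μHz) 14.71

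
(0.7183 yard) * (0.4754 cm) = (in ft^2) 0.03361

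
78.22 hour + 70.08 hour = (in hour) 148.3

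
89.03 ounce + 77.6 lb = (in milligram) 3.772e+07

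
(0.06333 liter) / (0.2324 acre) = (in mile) 4.184e-11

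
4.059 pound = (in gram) 1841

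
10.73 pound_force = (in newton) 47.73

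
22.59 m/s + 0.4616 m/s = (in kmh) 82.99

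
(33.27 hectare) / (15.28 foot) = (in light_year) 7.551e-12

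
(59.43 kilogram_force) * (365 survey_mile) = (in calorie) 8.182e+07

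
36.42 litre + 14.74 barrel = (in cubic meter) 2.38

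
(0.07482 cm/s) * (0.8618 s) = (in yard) 0.0007052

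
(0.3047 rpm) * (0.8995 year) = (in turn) 1.441e+05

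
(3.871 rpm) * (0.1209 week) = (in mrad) 2.964e+07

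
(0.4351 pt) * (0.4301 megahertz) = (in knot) 128.3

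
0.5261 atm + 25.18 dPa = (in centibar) 53.31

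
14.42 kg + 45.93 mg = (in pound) 31.79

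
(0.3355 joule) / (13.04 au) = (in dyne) 1.72e-08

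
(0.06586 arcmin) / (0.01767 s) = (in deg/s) 0.06212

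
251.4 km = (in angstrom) 2.514e+15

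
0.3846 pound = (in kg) 0.1745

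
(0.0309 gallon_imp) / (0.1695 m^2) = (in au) 5.54e-15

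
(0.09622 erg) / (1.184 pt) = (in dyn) 2.304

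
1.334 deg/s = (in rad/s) 0.02328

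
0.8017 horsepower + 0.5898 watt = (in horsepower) 0.8025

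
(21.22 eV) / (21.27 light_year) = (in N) 1.69e-35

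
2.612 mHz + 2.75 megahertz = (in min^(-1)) 1.65e+08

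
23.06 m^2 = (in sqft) 248.2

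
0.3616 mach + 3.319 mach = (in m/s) 1253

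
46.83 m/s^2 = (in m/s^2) 46.83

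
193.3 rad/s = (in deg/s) 1.108e+04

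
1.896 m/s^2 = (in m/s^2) 1.896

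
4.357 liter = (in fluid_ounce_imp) 153.3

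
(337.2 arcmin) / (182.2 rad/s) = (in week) 8.901e-10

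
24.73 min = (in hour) 0.4122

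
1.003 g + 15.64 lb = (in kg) 7.095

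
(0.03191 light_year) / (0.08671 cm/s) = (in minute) 5.803e+15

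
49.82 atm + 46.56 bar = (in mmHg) 7.279e+04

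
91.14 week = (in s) 5.512e+07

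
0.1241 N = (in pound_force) 0.0279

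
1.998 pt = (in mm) 0.7048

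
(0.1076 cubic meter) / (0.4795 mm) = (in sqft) 2415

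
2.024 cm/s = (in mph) 0.04528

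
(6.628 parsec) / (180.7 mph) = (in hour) 7.033e+11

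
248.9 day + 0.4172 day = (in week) 35.62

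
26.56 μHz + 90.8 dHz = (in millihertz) 9080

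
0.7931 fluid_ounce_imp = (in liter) 0.02253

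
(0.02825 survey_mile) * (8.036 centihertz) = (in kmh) 13.15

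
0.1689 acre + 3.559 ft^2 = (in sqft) 7361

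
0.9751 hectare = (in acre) 2.41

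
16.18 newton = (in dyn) 1.618e+06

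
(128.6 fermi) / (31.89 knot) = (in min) 1.306e-16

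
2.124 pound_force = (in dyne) 9.448e+05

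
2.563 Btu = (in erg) 2.704e+10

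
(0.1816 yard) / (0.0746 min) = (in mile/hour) 0.08299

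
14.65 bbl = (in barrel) 14.65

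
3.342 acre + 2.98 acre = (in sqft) 2.754e+05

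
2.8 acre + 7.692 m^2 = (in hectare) 1.134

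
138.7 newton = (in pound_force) 31.18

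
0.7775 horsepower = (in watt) 579.8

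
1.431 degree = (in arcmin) 85.86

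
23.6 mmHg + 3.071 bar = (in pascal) 3.102e+05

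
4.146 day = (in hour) 99.5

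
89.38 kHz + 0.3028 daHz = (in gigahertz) 8.938e-05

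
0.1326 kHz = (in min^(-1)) 7956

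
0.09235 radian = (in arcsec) 1.905e+04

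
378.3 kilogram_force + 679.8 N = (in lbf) 986.8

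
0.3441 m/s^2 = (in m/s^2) 0.3441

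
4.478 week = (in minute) 4.514e+04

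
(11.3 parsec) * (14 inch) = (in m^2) 1.24e+17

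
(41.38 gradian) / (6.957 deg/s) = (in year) 1.697e-07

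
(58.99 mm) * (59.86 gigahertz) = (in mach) 1.037e+07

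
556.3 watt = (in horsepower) 0.746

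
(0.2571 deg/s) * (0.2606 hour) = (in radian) 4.21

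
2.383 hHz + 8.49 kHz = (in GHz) 8.728e-06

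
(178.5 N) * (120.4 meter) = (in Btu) 20.37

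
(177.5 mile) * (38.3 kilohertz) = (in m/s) 1.094e+10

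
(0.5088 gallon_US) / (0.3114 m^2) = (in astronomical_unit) 4.134e-14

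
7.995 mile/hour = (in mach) 0.0105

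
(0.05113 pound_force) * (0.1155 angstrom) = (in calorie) 6.278e-13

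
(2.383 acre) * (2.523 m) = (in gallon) 6.428e+06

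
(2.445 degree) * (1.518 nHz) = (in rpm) 6.186e-10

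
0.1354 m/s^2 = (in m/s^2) 0.1354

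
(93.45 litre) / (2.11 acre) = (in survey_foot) 3.591e-05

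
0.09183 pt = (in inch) 0.001275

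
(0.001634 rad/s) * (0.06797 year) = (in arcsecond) 7.224e+08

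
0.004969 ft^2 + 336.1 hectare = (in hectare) 336.1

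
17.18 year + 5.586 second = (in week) 895.8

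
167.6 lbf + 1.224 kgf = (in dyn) 7.575e+07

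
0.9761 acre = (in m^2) 3950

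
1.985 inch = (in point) 142.9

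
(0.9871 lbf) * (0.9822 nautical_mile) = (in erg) 7.987e+10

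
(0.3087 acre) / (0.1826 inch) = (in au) 1.801e-06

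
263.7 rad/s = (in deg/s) 1.511e+04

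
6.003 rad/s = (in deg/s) 343.9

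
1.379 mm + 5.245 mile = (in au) 5.642e-08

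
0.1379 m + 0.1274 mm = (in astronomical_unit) 9.227e-13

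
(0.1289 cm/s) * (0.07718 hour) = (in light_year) 3.786e-17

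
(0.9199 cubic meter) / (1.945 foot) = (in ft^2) 16.7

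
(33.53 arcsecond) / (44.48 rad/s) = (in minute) 6.091e-08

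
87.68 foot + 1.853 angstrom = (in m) 26.72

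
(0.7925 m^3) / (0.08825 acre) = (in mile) 1.379e-06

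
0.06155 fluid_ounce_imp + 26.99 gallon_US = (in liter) 102.2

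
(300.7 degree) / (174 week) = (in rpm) 4.762e-07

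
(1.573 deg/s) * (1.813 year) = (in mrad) 1.57e+09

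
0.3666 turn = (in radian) 2.303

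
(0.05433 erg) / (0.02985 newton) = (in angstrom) 1820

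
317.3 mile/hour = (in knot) 275.7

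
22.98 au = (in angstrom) 3.438e+22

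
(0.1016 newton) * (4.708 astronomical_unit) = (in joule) 7.156e+10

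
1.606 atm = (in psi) 23.6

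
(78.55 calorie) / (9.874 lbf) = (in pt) 2.121e+04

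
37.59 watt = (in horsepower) 0.05041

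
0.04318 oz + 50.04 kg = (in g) 5.004e+04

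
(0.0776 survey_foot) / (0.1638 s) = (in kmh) 0.5198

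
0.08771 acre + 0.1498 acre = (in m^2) 961.2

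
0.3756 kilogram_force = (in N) 3.683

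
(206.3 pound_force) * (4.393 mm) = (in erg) 4.031e+07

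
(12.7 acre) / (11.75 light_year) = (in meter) 4.623e-13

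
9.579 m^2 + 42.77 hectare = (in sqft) 4.604e+06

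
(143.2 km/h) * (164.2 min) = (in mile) 243.5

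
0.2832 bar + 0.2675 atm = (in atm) 0.547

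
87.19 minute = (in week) 0.00865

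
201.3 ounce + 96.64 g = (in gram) 5803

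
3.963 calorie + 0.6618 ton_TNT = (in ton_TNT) 0.6618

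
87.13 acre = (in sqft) 3.795e+06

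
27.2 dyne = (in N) 0.000272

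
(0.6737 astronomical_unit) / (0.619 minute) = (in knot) 5.275e+09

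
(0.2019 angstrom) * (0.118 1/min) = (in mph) 8.882e-14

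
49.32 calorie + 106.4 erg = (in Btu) 0.1956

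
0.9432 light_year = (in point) 2.529e+19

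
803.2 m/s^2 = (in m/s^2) 803.2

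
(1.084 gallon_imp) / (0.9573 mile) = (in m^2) 3.199e-06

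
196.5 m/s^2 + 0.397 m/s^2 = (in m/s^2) 196.9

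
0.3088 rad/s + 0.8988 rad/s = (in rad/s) 1.208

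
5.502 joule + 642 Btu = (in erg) 6.774e+12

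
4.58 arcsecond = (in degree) 0.001272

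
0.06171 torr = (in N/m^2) 8.227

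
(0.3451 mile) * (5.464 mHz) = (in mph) 6.788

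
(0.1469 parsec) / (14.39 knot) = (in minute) 1.021e+13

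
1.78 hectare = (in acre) 4.398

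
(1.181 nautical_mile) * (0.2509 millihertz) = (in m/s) 0.5488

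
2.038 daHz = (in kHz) 0.02038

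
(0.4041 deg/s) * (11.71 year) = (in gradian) 1.658e+08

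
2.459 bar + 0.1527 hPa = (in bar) 2.459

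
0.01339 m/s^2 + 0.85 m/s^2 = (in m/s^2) 0.8634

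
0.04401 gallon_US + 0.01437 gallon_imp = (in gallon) 0.06127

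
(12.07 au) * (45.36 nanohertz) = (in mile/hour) 1.832e+05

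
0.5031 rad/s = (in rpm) 4.804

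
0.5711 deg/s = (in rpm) 0.09518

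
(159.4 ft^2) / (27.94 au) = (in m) 3.543e-12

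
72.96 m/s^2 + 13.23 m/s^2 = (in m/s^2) 86.19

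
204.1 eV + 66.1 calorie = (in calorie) 66.1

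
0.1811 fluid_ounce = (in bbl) 3.369e-05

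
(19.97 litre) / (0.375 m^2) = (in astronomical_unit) 3.56e-13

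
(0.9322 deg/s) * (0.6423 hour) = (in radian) 37.62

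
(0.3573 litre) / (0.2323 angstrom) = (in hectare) 1538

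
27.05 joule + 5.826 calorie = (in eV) 3.21e+20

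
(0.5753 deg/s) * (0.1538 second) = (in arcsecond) 318.5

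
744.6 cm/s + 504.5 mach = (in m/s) 1.718e+05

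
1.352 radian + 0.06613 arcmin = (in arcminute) 4648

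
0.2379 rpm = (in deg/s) 1.427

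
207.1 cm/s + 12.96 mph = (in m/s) 7.865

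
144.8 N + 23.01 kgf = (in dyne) 3.705e+07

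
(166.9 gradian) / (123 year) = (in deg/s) 3.872e-08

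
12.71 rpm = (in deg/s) 76.26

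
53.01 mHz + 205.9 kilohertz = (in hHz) 2059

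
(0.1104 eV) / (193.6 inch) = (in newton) 3.597e-21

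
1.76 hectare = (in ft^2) 1.894e+05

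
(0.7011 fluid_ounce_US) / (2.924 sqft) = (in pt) 0.2164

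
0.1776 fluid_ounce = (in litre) 0.005252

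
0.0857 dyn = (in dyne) 0.0857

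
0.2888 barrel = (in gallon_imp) 10.1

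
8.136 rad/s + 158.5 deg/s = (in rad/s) 10.9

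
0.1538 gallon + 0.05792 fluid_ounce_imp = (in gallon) 0.1542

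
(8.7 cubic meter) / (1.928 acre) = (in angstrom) 1.115e+07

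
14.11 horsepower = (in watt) 1.052e+04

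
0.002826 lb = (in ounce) 0.04522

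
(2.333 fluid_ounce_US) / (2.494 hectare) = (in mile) 1.719e-12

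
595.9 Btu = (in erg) 6.287e+12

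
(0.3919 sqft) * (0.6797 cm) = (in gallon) 0.06537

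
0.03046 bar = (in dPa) 3.046e+04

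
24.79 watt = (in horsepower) 0.03324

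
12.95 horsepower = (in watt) 9657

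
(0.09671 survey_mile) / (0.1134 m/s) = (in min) 22.87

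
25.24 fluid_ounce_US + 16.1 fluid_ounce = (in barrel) 0.00769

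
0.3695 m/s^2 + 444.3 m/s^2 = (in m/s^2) 444.7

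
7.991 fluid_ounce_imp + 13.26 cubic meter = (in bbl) 83.4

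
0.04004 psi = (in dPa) 2761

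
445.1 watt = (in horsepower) 0.5969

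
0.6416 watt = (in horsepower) 0.0008604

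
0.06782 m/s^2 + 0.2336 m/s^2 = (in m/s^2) 0.3014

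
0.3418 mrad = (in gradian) 0.02176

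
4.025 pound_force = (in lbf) 4.025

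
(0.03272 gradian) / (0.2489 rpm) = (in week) 3.26e-08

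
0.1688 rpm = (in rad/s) 0.01768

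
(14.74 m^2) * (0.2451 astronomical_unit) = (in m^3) 5.405e+11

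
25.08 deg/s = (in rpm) 4.18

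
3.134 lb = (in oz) 50.14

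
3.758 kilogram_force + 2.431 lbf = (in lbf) 10.72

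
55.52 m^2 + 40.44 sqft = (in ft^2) 638.1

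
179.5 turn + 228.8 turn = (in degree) 1.47e+05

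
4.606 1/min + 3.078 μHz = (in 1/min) 4.606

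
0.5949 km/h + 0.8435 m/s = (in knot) 1.961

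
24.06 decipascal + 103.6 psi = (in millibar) 7143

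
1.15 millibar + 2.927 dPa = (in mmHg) 0.8648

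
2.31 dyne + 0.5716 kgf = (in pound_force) 1.26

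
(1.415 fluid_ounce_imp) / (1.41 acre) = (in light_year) 7.448e-25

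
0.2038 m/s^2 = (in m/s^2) 0.2038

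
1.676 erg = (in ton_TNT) 4.006e-17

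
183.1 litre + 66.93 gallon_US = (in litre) 436.5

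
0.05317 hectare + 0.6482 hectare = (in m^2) 7014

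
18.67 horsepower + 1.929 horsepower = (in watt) 1.536e+04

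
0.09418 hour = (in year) 1.075e-05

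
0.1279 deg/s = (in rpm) 0.02132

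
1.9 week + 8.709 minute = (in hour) 319.3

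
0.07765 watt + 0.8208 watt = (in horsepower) 0.001205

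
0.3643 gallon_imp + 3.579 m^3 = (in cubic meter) 3.581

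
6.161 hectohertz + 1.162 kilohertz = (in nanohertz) 1.778e+12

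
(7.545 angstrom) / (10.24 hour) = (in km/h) 7.368e-14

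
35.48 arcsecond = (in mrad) 0.172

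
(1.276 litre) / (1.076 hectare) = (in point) 0.0003362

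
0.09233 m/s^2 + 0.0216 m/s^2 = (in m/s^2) 0.1139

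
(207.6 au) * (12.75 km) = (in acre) 9.785e+13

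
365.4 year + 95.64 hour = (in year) 365.4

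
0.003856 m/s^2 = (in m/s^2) 0.003856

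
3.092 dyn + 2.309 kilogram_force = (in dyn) 2.264e+06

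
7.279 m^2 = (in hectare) 0.0007279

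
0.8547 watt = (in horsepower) 0.001146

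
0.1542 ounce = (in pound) 0.009638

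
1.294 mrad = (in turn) 0.0002059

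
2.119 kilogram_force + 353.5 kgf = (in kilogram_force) 355.6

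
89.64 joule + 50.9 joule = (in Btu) 0.1332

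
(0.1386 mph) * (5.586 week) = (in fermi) 2.093e+20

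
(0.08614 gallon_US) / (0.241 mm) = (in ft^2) 14.56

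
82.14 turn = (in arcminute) 1.774e+06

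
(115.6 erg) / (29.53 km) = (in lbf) 8.801e-11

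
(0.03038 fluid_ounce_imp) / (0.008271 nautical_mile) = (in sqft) 6.066e-07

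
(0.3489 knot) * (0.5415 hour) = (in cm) 3.499e+04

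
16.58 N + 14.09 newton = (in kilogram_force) 3.127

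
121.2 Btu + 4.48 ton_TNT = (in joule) 1.874e+10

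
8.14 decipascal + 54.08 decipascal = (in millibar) 0.06222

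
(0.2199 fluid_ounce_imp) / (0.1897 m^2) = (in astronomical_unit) 2.202e-16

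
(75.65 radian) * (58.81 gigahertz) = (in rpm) 4.248e+13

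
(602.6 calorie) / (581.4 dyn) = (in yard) 4.743e+05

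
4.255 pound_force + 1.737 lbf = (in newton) 26.65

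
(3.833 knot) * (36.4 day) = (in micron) 6.201e+12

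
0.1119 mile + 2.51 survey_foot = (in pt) 5.126e+05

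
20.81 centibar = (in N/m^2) 2.081e+04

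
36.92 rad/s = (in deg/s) 2115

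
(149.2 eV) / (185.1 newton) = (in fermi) 0.0001291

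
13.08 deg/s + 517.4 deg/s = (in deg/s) 530.5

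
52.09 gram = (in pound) 0.1148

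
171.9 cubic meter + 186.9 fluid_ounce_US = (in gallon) 4.541e+04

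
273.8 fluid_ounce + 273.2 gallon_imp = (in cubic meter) 1.25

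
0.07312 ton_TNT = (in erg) 3.059e+15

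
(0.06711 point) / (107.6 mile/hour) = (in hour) 1.367e-10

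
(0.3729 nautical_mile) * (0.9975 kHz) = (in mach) 2023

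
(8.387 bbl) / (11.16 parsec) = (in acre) 9.568e-22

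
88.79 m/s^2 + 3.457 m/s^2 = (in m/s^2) 92.25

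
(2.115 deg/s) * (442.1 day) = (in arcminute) 4.847e+09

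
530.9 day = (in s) 4.587e+07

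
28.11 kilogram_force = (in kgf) 28.11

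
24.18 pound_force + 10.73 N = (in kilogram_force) 12.06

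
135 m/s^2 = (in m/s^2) 135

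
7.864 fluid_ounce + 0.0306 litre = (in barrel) 0.001655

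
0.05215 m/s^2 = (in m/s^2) 0.05215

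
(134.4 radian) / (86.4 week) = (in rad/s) 2.572e-06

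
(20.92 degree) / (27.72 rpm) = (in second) 0.1258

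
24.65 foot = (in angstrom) 7.513e+10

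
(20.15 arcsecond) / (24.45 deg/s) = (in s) 0.0002289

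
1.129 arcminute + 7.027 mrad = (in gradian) 0.4683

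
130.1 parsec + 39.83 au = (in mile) 2.494e+15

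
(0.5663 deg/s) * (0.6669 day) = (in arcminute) 1.958e+06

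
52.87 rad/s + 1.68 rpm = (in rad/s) 53.05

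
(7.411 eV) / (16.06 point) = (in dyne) 2.096e-11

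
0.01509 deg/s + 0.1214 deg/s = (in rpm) 0.02275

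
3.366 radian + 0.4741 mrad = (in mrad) 3366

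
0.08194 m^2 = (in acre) 2.025e-05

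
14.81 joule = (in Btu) 0.01404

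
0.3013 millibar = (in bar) 0.0003013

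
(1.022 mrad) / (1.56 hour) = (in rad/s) 1.82e-07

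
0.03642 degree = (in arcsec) 131.1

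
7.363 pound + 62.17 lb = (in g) 3.154e+04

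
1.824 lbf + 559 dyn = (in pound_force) 1.825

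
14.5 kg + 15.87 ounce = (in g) 1.495e+04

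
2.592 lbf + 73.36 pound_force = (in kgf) 34.45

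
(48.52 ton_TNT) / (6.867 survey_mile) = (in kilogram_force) 1.873e+06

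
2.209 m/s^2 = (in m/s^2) 2.209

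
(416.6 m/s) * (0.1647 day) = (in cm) 5.928e+08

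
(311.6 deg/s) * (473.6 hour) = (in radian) 9.272e+06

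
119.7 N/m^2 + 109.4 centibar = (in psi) 15.88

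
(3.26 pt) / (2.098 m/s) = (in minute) 9.136e-06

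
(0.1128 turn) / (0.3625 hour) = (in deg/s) 0.03112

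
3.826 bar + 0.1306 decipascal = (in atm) 3.776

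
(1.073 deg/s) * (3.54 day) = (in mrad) 5.728e+06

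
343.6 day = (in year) 0.9414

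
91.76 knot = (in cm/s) 4721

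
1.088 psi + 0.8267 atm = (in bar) 0.9127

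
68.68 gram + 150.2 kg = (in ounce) 5301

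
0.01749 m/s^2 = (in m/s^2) 0.01749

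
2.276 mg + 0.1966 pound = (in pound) 0.1966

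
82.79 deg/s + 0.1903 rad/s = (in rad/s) 1.635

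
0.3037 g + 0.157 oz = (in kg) 0.004755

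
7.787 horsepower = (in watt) 5807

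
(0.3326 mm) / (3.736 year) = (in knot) 5.487e-12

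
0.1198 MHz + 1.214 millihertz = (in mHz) 1.198e+08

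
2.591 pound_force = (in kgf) 1.175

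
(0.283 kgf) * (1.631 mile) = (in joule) 7285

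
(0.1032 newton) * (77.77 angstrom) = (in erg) 0.008026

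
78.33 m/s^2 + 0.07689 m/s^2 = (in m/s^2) 78.41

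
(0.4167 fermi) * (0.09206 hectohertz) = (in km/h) 1.381e-14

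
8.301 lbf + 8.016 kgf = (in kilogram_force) 11.78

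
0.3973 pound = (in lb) 0.3973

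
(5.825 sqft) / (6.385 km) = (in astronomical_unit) 5.666e-16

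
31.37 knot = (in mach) 0.0474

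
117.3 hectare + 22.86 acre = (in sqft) 1.362e+07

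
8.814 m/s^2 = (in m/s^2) 8.814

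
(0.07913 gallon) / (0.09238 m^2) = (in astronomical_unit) 2.167e-14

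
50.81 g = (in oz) 1.792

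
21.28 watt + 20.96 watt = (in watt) 42.24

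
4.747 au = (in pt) 2.013e+15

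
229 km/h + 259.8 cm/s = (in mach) 0.1944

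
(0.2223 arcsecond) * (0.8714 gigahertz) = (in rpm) 8968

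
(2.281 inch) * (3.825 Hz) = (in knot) 0.4308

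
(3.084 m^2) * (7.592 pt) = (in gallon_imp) 1.817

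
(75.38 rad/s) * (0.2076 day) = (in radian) 1.352e+06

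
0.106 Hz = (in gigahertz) 1.06e-10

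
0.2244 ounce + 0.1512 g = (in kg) 0.006513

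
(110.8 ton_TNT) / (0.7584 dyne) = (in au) 4.086e+05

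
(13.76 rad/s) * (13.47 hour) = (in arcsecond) 1.376e+11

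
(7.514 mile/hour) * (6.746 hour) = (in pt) 2.312e+08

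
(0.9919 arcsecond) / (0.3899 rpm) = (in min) 1.963e-06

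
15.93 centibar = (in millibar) 159.3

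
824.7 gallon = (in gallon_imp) 686.7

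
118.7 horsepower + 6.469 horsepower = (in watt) 9.334e+04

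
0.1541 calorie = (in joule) 0.6448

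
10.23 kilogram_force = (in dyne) 1.003e+07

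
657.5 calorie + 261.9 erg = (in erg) 2.751e+10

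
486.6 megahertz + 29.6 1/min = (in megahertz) 486.6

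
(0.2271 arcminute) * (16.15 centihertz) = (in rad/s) 1.067e-05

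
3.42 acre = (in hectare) 1.384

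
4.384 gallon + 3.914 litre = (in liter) 20.51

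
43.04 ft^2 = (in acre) 0.0009881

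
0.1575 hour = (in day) 0.006562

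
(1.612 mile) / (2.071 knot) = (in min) 40.58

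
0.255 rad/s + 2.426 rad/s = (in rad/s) 2.681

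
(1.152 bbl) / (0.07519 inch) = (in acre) 0.0237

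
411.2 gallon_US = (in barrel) 9.79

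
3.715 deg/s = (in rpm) 0.6192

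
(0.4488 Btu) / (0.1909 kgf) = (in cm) 2.529e+04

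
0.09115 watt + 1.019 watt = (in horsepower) 0.001489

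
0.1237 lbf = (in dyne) 5.502e+04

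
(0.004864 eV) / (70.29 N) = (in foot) 3.637e-23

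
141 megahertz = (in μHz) 1.41e+14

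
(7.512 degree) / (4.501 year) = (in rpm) 8.82e-09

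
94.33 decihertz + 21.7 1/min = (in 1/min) 587.7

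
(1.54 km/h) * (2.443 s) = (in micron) 1.045e+06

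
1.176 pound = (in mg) 5.334e+05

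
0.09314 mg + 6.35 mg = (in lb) 1.42e-05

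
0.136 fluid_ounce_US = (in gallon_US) 0.001063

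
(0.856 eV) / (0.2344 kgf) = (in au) 3.988e-31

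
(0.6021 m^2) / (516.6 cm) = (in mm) 116.6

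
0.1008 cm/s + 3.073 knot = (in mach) 0.004646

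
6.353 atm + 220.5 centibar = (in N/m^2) 8.642e+05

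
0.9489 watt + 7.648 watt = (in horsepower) 0.01153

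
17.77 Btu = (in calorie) 4481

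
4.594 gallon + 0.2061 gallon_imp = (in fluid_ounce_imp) 645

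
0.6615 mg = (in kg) 6.615e-07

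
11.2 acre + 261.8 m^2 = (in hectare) 4.559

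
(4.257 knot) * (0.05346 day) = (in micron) 1.012e+10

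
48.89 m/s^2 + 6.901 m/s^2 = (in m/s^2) 55.79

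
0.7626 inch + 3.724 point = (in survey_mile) 1.285e-05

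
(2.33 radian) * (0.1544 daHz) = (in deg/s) 206.1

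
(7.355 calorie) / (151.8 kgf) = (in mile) 1.284e-05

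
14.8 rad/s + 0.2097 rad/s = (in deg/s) 860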